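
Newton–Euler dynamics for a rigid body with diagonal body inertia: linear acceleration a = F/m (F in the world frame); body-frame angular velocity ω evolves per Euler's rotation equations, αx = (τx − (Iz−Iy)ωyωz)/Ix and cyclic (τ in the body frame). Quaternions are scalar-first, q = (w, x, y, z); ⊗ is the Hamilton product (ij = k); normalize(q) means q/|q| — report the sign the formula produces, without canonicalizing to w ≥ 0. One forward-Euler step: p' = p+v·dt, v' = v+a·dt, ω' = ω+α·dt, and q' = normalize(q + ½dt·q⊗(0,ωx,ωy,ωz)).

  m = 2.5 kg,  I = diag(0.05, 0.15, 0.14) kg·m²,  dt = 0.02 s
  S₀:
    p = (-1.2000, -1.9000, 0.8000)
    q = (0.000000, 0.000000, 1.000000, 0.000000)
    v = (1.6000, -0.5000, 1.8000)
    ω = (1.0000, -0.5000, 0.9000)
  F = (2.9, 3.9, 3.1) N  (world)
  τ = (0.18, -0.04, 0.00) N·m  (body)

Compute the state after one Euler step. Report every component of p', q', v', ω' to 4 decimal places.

a = (1.1600, 1.5600, 1.2400)
p + v·dt = (-1.1680, -1.9100, 0.8360)
new velocity v' = (1.6232, -0.4688, 1.8248)
α = I⁻¹(τ − ω×Iω) = (3.5100, 0.2733, 0.3571)
ω' = ω + α·dt = (1.0702, -0.4945, 0.9071)
Hamilton product q⊗(0,ω) = (0.5000000, 0.9000000, 0.0000000, -1.0000000)
q' = normalize(q + ½dt·q⊗(0,ω)) = (0.0050, 0.0090, 0.9999, -0.0100)

p' = (-1.1680, -1.9100, 0.8360)
q' = (0.0050, 0.0090, 0.9999, -0.0100)
v' = (1.6232, -0.4688, 1.8248)
ω' = (1.0702, -0.4945, 0.9071)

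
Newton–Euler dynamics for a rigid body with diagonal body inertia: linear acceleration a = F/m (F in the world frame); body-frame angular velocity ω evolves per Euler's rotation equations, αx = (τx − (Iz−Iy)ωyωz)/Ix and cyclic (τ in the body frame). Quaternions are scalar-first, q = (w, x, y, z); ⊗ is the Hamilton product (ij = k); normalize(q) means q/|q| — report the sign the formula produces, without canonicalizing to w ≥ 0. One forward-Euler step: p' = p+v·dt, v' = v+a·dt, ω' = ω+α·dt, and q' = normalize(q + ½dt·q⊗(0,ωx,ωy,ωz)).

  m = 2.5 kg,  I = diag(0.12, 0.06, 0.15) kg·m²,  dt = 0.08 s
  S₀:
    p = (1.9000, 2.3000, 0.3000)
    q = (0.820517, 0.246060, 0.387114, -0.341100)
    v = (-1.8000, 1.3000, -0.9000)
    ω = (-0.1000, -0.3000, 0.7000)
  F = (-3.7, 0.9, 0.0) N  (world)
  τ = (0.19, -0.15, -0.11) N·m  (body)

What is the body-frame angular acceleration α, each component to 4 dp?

α = (1.7408, -2.5350, -0.7213)

ω×(Iω) gyroscopic = (-0.0189, 0.0021, -0.0018)
(τ − ω×Iω)/I = (1.7408, -2.5350, -0.7213)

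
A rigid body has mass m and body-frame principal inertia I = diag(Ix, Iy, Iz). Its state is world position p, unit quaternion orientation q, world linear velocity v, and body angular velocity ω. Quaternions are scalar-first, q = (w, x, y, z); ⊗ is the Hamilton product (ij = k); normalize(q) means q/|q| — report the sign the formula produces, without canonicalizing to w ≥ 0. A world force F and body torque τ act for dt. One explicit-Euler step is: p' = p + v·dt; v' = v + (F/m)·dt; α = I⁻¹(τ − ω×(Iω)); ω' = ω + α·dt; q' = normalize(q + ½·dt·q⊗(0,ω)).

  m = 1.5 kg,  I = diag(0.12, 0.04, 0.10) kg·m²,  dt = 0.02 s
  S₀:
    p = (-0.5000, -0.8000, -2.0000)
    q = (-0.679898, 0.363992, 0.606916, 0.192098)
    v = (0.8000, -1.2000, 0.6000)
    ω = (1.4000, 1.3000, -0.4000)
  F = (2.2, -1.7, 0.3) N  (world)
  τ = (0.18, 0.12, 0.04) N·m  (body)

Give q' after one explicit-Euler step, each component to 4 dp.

q⊗(0,ω) = (-1.2217404, -1.4443510, -0.4693334, -0.1045336)
q + ½dt·q⊗(0,ω), renormalized = (-0.6920, 0.3495, 0.6021, 0.1910)

q' = (-0.6920, 0.3495, 0.6021, 0.1910)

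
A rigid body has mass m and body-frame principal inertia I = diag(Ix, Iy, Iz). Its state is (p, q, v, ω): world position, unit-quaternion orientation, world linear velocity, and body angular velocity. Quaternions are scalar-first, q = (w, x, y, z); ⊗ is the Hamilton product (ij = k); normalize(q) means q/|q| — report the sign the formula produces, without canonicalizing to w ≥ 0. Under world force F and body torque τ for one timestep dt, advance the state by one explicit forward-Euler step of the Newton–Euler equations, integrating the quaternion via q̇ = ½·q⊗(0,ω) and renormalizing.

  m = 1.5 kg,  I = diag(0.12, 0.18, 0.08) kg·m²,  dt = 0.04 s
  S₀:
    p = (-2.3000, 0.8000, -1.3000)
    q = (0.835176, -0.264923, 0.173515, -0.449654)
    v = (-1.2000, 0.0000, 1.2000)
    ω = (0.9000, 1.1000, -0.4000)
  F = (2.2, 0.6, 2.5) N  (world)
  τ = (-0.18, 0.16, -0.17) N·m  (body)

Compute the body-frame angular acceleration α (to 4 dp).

α = (-1.8667, 0.9689, -2.8675)

precession coupling ω×(Iω) = (0.0440, -0.0144, 0.0594)
angular accel α = (-1.8667, 0.9689, -2.8675)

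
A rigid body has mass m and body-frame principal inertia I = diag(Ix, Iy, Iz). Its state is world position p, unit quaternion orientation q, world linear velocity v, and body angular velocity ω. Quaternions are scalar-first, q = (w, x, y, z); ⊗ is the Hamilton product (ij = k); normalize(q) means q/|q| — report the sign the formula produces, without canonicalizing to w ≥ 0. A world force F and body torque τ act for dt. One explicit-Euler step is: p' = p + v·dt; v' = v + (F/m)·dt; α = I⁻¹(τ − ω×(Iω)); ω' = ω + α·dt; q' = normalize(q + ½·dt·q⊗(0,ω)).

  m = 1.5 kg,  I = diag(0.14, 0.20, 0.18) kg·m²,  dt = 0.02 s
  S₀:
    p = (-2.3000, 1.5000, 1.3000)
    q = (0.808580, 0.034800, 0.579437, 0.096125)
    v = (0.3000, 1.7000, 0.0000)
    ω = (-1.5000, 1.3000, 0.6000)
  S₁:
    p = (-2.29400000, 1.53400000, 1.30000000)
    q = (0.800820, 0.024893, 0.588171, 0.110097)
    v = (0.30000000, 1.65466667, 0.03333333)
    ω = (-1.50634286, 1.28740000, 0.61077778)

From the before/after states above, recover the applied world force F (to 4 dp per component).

velocity change Δv = (0.00000000, -0.04533333, 0.03333333)
F = m·Δv/dt = (0.0000, -3.4000, 2.5000)

F = (0.0000, -3.4000, 2.5000)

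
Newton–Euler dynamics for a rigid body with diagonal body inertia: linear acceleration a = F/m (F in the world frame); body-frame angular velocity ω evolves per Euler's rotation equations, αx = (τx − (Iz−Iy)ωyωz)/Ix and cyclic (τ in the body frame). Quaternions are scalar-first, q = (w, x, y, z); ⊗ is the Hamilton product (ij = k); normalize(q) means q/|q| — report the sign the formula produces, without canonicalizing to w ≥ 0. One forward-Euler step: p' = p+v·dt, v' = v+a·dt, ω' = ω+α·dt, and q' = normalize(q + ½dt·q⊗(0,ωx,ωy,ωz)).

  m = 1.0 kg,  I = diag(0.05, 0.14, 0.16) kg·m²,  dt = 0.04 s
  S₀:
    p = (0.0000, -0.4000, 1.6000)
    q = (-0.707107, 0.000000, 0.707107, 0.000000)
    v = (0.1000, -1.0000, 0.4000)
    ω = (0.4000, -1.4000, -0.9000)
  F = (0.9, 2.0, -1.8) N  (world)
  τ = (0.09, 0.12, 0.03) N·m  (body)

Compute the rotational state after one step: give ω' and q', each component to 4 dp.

ω' = (0.4518, -1.3770, -0.8799)
q' = (-0.6869, -0.0184, 0.7265, 0.0071)

α = I⁻¹(τ − ω×Iω) = (1.2960, 0.5743, 0.5025)
ω' = ω + α·dt = (0.4518, -1.3770, -0.8799)
Hamilton product q⊗(0,ω) = (0.9899498, -0.9192391, 0.9899498, 0.3535535)
q + ½dt·q⊗(0,ω), renormalized = (-0.6869, -0.0184, 0.7265, 0.0071)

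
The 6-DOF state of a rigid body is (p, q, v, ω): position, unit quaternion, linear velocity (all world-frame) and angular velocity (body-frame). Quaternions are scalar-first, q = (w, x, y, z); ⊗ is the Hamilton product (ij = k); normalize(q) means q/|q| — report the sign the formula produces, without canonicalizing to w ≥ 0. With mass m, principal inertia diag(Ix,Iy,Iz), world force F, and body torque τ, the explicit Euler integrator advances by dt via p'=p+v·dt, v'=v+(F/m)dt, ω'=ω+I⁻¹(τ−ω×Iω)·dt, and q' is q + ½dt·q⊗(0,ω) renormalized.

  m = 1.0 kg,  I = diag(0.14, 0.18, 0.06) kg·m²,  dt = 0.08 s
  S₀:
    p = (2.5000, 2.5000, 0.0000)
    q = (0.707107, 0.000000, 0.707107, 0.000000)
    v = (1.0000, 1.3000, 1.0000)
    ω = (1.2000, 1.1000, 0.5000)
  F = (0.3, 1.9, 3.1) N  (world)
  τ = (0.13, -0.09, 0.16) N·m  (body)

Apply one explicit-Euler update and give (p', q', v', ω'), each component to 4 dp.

p' = (2.5800, 2.6040, 0.0800)
q' = (0.6744, 0.0480, 0.7365, -0.0198)
v' = (1.0240, 1.4520, 1.2480)
ω' = (1.3120, 1.0387, 0.6429)

angular accel α = (1.4000, -0.7667, 1.7867)
new body rate ω' = (1.3120, 1.0387, 0.6429)
Hamilton product q⊗(0,ω) = (-0.7778177, 1.2020819, 0.7778177, -0.4949749)
q' = normalize(q + ½dt·q⊗(0,ω)) = (0.6744, 0.0480, 0.7365, -0.0198)
a = F/m = (0.3000, 1.9000, 3.1000)
new position p' = (2.5800, 2.6040, 0.0800)
new velocity v' = (1.0240, 1.4520, 1.2480)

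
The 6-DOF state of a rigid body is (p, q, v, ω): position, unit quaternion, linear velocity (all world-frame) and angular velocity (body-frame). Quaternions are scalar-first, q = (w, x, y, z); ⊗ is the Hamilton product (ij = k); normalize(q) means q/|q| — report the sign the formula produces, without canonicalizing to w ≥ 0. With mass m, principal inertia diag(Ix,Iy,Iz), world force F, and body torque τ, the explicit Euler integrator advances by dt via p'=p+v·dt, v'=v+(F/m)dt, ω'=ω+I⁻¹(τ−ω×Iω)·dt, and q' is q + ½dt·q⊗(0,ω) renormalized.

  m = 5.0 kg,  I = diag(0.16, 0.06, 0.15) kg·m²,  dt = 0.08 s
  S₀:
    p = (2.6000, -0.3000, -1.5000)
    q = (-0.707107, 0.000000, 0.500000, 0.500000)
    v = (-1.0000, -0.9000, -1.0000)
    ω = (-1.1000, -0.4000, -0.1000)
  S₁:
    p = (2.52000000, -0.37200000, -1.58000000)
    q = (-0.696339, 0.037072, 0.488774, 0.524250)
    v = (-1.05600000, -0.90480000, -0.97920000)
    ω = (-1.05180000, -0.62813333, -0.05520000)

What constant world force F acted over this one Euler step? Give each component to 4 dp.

v₁ − v₀ = (-0.05600000, -0.00480000, 0.02080000)
F = m·Δv/dt = (-3.5000, -0.3000, 1.3000)

F = (-3.5000, -0.3000, 1.3000)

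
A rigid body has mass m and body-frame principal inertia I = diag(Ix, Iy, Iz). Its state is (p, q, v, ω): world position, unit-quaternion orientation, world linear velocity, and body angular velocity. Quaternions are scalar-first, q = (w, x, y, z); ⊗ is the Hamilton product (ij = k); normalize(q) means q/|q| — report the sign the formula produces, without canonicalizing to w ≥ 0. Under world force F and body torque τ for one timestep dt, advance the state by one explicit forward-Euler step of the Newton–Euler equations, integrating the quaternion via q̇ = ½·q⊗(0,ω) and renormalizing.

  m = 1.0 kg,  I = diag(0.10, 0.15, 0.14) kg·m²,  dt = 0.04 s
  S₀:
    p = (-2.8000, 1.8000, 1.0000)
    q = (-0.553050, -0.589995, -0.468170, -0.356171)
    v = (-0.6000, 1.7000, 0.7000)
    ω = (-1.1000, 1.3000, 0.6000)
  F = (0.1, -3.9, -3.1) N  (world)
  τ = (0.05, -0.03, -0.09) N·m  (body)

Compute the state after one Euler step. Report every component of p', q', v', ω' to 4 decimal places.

a = (0.1000, -3.9000, -3.1000)
p' = p + v·dt = (-2.8240, 1.8680, 1.0280)
new velocity v' = (-0.5960, 1.5440, 0.5760)
gyro term ω×Iω = (-0.0078, 0.0264, -0.0715)
α = I⁻¹(τ − ω×Iω) = (0.5780, -0.3760, -0.1321)
ω' = ω + α·dt = (-1.0769, 1.2850, 0.5947)
q⊗(0,ω) = (0.1733291, 0.7904753, 0.0268201, -1.6138105)
updated quaternion q' = (-0.5492, -0.5738, -0.4673, -0.3882)

p' = (-2.8240, 1.8680, 1.0280)
q' = (-0.5492, -0.5738, -0.4673, -0.3882)
v' = (-0.5960, 1.5440, 0.5760)
ω' = (-1.0769, 1.2850, 0.5947)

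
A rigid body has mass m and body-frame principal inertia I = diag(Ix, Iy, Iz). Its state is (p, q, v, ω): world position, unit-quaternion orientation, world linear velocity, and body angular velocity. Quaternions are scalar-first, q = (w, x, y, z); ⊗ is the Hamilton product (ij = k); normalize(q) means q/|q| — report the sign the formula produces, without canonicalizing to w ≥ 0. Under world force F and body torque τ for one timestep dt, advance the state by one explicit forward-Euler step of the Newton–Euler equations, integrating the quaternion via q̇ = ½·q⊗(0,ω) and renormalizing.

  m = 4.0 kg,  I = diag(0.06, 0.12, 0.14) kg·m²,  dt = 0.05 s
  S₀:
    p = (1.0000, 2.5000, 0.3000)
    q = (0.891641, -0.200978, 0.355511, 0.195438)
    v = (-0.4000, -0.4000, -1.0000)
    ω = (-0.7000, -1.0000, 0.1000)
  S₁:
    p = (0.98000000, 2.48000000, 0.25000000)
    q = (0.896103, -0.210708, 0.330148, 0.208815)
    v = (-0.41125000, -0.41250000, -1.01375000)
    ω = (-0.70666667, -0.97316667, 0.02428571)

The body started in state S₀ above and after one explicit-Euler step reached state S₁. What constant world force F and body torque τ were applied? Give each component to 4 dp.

ω₁ − ω₀ = (-0.00666667, 0.02683333, -0.07571429)
precession coupling = (-0.0020, 0.0056, 0.0420)
I·α + gyro = (-0.0100, 0.0700, -0.1700)
v₁ − v₀ = (-0.01125000, -0.01250000, -0.01375000)
applied force F = (-0.9000, -1.0000, -1.1000)

F = (-0.9000, -1.0000, -1.1000)
τ = (-0.0100, 0.0700, -0.1700)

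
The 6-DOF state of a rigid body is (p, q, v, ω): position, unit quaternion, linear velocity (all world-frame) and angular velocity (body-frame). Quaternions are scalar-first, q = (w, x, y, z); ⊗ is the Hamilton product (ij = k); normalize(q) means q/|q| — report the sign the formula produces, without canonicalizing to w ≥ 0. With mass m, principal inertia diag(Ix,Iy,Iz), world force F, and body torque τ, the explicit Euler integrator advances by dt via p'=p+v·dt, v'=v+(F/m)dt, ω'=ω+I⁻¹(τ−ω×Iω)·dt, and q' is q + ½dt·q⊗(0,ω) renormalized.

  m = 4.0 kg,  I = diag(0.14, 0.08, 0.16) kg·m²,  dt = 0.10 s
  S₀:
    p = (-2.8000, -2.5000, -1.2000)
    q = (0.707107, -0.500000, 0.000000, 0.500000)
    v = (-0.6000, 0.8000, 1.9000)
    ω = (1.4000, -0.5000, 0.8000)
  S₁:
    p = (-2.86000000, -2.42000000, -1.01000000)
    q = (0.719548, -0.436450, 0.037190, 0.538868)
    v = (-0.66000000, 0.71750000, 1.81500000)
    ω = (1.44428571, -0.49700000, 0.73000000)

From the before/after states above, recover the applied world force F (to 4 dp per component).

Δv = v₁−v₀ = (-0.06000000, -0.08250000, -0.08500000)
F = m·Δv/dt = (-2.4000, -3.3000, -3.4000)

F = (-2.4000, -3.3000, -3.4000)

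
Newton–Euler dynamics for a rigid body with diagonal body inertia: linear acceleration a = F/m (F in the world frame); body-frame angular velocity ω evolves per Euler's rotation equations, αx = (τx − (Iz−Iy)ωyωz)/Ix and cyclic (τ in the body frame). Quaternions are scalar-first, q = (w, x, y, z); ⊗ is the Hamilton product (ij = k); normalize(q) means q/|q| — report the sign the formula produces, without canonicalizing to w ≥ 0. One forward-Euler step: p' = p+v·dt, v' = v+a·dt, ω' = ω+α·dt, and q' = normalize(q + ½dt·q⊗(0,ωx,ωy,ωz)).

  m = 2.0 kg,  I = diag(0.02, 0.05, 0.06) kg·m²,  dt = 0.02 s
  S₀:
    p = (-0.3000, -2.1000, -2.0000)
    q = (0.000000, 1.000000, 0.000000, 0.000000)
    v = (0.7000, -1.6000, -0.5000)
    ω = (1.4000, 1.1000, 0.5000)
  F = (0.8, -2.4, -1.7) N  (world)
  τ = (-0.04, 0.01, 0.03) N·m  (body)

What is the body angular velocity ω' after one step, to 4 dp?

ω×(Iω) gyroscopic = (0.0055, -0.0280, 0.0462)
(τ − ω×Iω)/I = (-2.2750, 0.7600, -0.2700)
ω + α·dt = (1.3545, 1.1152, 0.4946)

ω' = (1.3545, 1.1152, 0.4946)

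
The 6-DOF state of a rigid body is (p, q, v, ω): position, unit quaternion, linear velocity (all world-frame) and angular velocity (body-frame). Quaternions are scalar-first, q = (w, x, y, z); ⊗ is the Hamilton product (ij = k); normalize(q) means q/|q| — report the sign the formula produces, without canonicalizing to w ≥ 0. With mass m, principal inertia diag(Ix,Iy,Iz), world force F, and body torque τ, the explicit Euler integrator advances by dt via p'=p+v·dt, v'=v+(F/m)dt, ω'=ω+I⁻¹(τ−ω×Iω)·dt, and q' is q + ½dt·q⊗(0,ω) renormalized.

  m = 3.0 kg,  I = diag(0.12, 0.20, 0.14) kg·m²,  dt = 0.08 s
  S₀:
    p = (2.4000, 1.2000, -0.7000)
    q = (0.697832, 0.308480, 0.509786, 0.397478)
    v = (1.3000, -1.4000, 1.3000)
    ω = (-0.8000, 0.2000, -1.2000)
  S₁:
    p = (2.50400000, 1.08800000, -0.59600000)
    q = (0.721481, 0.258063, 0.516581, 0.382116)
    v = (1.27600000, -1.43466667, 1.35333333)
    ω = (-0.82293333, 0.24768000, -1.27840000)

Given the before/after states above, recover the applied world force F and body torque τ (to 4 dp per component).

F = (-0.9000, -1.3000, 2.0000)
τ = (-0.0200, 0.1000, -0.1500)

ω₁ − ω₀ = (-0.02293333, 0.04768000, -0.07840000)
τ = I·(Δω/dt) + ω₀×(Iω₀) = (-0.0200, 0.1000, -0.1500)
v₁ − v₀ = (-0.02400000, -0.03466667, 0.05333333)
F = m·Δv/dt = (-0.9000, -1.3000, 2.0000)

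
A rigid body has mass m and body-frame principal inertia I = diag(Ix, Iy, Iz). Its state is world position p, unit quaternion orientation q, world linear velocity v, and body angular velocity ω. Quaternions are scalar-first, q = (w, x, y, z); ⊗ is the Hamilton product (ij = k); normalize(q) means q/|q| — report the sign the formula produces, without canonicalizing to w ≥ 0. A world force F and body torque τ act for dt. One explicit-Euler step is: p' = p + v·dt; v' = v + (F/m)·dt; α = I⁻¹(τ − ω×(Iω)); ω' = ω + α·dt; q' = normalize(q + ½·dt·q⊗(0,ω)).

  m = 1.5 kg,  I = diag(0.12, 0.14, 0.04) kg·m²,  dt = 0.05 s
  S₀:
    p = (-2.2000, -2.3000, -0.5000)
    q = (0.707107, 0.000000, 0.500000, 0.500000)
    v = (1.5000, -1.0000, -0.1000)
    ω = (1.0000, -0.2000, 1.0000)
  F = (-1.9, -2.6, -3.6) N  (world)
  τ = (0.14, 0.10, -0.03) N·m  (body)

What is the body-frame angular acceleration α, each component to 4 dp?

α = (1.0000, 0.1429, -0.6500)

gyro term ω×Iω = (0.0200, 0.0800, -0.0040)
angular accel α = (1.0000, 0.1429, -0.6500)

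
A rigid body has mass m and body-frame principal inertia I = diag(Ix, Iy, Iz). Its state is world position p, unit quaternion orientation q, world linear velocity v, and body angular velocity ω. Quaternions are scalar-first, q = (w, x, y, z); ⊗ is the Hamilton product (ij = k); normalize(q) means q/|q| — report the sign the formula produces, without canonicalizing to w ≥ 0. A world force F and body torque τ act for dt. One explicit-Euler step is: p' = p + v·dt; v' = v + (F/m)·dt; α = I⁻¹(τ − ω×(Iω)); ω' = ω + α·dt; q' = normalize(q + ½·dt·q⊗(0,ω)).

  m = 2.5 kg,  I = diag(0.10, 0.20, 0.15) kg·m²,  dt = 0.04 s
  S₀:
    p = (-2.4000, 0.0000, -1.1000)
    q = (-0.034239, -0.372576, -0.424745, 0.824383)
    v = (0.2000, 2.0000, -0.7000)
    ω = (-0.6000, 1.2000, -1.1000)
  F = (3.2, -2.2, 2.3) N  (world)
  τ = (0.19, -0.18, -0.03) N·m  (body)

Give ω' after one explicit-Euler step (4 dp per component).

ω' = (-0.5504, 1.1706, -1.0888)

angular accel α = (1.2400, -0.7350, 0.2800)
ω + α·dt = (-0.5504, 1.1706, -1.0888)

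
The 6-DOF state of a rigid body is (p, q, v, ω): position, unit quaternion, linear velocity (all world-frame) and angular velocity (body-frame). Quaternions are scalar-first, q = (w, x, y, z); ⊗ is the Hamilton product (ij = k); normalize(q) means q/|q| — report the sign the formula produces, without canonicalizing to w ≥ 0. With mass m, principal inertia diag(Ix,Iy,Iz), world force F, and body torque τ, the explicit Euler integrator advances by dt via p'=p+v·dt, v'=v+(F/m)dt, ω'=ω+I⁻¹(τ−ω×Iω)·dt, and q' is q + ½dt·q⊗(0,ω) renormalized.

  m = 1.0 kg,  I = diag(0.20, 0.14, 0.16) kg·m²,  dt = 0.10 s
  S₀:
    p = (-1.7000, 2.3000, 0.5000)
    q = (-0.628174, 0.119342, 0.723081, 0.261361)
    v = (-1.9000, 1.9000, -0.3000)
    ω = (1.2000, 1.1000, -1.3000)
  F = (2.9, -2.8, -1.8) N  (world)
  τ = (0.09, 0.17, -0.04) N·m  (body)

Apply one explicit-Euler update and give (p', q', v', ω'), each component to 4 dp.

ω×(Iω) gyroscopic = (-0.0286, -0.0624, -0.0792)
α = I⁻¹(τ − ω×Iω) = (0.5930, 1.6600, 0.2450)
ω' = ω + α·dt = (1.2593, 1.2660, -1.2755)
Hamilton product q⊗(0,ω) = (-0.5988302, -1.9813112, -0.2222136, 0.0802052)
q' = normalize(q + ½dt·q⊗(0,ω)) = (-0.6546, 0.0202, 0.7081, 0.2639)
a = (2.9000, -2.8000, -1.8000)
new position p' = (-1.8900, 2.4900, 0.4700)
v' = v + a·dt = (-1.6100, 1.6200, -0.4800)

p' = (-1.8900, 2.4900, 0.4700)
q' = (-0.6546, 0.0202, 0.7081, 0.2639)
v' = (-1.6100, 1.6200, -0.4800)
ω' = (1.2593, 1.2660, -1.2755)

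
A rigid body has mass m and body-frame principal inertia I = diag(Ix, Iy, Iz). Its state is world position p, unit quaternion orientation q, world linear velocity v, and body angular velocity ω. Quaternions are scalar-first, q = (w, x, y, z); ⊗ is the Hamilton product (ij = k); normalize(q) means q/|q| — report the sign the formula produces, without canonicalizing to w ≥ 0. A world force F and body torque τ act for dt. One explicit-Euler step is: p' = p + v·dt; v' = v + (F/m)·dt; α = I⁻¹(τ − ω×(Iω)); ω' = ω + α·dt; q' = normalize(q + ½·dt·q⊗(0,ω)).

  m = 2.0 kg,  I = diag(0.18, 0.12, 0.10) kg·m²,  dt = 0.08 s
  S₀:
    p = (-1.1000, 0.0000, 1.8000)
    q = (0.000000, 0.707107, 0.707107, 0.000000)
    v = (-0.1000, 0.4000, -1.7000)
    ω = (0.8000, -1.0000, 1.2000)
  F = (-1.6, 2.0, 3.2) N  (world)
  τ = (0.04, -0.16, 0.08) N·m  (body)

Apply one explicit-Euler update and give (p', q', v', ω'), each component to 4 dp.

p' = (-1.1080, 0.0320, 1.6640)
q' = (0.0056, 0.7392, 0.6715, -0.0508)
v' = (-0.1640, 0.4800, -1.5720)
ω' = (0.8071, -1.1579, 1.2256)

p' = p + v·dt = (-1.1080, 0.0320, 1.6640)
new velocity v' = (-0.1640, 0.4800, -1.5720)
precession coupling ω×(Iω) = (0.0240, 0.0768, 0.0480)
α = I⁻¹(τ − ω×Iω) = (0.0889, -1.9733, 0.3200)
new body rate ω' = (0.8071, -1.1579, 1.2256)
q⊗(0,ω) = (0.1414214, 0.8485284, -0.8485284, -1.2727926)
q' = normalize(q + ½dt·q⊗(0,ω)) = (0.0056, 0.7392, 0.6715, -0.0508)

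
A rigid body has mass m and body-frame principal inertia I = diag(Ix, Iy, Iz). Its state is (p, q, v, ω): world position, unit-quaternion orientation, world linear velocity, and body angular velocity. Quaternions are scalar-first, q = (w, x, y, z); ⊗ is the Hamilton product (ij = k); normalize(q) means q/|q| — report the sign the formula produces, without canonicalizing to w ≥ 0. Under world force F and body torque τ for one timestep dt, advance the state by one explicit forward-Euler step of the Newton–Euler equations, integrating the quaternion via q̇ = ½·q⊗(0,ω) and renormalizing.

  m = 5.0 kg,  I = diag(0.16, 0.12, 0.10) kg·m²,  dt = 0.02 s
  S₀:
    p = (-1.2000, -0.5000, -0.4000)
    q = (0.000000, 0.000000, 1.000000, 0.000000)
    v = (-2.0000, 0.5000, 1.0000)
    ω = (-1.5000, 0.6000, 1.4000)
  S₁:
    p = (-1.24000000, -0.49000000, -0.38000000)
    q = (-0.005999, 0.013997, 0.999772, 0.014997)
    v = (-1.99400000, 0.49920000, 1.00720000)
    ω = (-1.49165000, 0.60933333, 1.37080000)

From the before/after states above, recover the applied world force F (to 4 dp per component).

F = (1.5000, -0.2000, 1.8000)

Δv = v₁−v₀ = (0.00600000, -0.00080000, 0.00720000)
m·(v₁−v₀)/dt = (1.5000, -0.2000, 1.8000)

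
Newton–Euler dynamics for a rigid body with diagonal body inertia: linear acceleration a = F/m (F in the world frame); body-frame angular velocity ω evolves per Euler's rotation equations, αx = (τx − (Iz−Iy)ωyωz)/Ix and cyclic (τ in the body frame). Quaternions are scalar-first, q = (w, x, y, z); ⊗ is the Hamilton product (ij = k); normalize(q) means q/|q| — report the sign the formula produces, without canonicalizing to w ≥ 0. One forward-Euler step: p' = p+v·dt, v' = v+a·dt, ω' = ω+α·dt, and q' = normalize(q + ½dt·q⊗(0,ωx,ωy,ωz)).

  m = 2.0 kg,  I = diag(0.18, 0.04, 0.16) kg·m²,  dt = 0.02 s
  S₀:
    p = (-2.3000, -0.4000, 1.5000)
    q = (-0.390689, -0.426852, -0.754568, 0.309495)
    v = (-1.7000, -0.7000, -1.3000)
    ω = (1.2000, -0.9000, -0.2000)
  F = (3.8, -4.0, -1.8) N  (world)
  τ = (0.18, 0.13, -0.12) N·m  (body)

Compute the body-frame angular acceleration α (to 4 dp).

α = (0.8800, 3.3700, -1.6950)

ω×(Iω) gyroscopic = (0.0216, -0.0048, 0.1512)
α = I⁻¹(τ − ω×Iω) = (0.8800, 3.3700, -1.6950)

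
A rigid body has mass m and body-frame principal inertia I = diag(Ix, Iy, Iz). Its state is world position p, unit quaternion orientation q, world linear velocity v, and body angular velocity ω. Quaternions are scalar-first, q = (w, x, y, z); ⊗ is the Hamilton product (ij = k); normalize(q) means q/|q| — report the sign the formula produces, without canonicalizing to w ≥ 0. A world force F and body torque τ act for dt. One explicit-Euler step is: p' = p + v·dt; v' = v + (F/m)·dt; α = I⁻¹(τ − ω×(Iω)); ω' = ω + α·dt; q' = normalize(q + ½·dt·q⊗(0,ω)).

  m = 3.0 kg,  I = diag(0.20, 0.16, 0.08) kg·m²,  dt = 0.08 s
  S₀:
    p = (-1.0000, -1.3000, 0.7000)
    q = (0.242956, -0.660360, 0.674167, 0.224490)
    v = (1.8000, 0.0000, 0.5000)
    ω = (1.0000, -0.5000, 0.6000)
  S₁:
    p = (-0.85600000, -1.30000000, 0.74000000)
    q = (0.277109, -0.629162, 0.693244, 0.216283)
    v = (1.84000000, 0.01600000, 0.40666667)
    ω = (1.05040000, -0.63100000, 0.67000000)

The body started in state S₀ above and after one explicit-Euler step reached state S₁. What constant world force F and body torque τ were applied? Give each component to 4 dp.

F = (1.5000, 0.6000, -3.5000)
τ = (0.1500, -0.1900, 0.0900)

v₁ − v₀ = (0.04000000, 0.01600000, -0.09333333)
applied force F = (1.5000, 0.6000, -3.5000)
ω₁ − ω₀ = (0.05040000, -0.13100000, 0.07000000)
gyro term ω₀×Iω₀ = (0.0240, 0.0720, 0.0200)
τ = I·(Δω/dt) + ω₀×(Iω₀) = (0.1500, -0.1900, 0.0900)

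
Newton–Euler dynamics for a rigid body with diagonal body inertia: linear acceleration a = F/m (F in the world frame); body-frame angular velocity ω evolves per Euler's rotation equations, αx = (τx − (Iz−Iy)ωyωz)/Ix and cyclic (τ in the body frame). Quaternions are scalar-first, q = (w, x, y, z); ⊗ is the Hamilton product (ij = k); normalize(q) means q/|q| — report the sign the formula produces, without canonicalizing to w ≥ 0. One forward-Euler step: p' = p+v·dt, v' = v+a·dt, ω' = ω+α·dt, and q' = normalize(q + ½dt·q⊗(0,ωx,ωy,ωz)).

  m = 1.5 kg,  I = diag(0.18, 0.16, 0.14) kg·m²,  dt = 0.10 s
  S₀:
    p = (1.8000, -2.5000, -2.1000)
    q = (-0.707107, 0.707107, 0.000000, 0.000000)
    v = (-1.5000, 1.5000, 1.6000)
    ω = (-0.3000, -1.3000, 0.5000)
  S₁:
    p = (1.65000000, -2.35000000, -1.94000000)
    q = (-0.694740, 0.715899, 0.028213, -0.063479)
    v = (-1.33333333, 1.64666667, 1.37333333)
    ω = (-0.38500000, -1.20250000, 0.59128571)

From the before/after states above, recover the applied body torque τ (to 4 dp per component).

rate change Δω = (-0.08500000, 0.09750000, 0.09128571)
ω₀×(Iω₀) = (0.0130, -0.0060, -0.0078)
applied torque τ = (-0.1400, 0.1500, 0.1200)

τ = (-0.1400, 0.1500, 0.1200)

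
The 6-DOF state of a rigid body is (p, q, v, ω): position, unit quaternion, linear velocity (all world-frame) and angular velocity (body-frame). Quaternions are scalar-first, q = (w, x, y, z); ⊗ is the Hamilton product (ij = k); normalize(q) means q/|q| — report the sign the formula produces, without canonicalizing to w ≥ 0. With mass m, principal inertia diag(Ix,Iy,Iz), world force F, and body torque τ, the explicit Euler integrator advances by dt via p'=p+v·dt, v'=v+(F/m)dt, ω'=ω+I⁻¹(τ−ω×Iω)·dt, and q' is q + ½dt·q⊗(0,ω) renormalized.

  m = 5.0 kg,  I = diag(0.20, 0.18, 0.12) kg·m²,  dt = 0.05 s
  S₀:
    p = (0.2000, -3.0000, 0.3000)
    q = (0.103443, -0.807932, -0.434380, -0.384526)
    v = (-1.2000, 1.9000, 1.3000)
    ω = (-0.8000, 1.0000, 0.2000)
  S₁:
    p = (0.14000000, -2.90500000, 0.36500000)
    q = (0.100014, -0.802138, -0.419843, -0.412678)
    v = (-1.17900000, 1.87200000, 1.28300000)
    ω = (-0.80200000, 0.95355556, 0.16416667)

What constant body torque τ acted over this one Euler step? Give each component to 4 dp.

τ = (-0.0200, -0.1800, -0.0700)

rate change Δω = (-0.00200000, -0.04644444, -0.03583333)
gyro term ω₀×Iω₀ = (-0.0120, -0.0128, 0.0160)
τ = I·(Δω/dt) + ω₀×(Iω₀) = (-0.0200, -0.1800, -0.0700)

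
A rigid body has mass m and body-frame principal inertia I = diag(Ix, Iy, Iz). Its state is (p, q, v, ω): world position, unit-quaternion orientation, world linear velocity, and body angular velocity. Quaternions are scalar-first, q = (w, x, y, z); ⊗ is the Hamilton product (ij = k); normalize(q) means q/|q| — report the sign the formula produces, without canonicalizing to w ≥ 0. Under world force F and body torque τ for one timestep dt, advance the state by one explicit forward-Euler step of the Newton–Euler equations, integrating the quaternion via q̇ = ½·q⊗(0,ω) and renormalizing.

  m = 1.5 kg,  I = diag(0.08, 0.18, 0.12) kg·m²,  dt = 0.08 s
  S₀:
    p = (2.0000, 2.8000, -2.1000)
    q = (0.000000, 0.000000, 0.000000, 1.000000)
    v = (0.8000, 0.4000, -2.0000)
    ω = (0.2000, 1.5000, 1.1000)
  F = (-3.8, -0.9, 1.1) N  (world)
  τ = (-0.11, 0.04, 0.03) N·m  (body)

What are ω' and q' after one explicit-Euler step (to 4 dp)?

ω×(Iω) gyroscopic = (-0.0990, -0.0088, 0.0300)
α = I⁻¹(τ − ω×Iω) = (-0.1375, 0.2711, 0.0000)
ω + α·dt = (0.1890, 1.5217, 1.1000)
q⊗(0,ω) = (-1.1000000, -1.5000000, 0.2000000, 0.0000000)
updated quaternion q' = (-0.0439, -0.0598, 0.0080, 0.9972)

ω' = (0.1890, 1.5217, 1.1000)
q' = (-0.0439, -0.0598, 0.0080, 0.9972)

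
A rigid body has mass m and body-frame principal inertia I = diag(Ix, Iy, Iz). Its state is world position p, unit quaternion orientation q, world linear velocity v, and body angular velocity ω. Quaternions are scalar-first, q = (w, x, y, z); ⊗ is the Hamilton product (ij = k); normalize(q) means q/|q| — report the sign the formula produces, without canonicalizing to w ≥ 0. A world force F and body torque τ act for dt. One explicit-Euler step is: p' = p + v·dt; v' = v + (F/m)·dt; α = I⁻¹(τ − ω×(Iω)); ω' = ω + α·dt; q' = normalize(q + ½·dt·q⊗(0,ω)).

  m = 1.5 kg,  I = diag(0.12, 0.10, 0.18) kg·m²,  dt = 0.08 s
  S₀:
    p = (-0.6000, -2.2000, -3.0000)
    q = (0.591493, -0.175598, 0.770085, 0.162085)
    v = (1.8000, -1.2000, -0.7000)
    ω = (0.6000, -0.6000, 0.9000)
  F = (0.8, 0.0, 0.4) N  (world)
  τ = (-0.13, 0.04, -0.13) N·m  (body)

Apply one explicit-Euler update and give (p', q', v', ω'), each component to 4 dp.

linear accel F/m = (0.5333, 0.0000, 0.2667)
new position p' = (-0.4560, -2.2960, -3.0560)
v + (F/m)dt = (1.8427, -1.2000, -0.6787)
gyro term ω×Iω = (-0.0432, -0.0324, 0.0072)
(τ − ω×Iω)/I = (-0.7233, 0.7240, -0.7622)
ω' = ω + α·dt = (0.5421, -0.5421, 0.8390)
q⊗(0,ω) = (0.4215333, 1.1452233, -0.0996066, 0.1756515)
q' = normalize(q + ½dt·q⊗(0,ω)) = (0.6076, -0.1296, 0.7652, 0.1689)

p' = (-0.4560, -2.2960, -3.0560)
q' = (0.6076, -0.1296, 0.7652, 0.1689)
v' = (1.8427, -1.2000, -0.6787)
ω' = (0.5421, -0.5421, 0.8390)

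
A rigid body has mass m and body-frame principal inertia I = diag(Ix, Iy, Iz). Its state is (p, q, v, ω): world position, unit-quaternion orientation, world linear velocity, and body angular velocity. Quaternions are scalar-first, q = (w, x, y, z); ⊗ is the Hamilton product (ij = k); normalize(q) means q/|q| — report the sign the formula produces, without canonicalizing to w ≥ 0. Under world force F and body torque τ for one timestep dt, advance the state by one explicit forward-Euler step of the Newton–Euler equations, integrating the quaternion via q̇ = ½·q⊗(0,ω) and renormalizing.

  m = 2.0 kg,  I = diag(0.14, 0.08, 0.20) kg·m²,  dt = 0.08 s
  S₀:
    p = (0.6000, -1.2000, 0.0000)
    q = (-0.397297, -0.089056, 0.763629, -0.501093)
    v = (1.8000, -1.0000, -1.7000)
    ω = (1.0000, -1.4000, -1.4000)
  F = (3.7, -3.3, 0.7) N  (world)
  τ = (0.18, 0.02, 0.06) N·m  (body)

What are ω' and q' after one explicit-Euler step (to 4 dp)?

precession coupling ω×(Iω) = (0.2352, 0.0840, 0.0840)
angular accel α = (-0.3943, -0.8000, -0.1200)
ω + α·dt = (0.9685, -1.4640, -1.4096)
2q̇ = q⊗(0,ω) = (0.4566064, -2.1679078, -0.0695556, -0.0827348)
q + ½dt·q⊗(0,ω), renormalized = (-0.3775, -0.1751, 0.7579, -0.5024)

ω' = (0.9685, -1.4640, -1.4096)
q' = (-0.3775, -0.1751, 0.7579, -0.5024)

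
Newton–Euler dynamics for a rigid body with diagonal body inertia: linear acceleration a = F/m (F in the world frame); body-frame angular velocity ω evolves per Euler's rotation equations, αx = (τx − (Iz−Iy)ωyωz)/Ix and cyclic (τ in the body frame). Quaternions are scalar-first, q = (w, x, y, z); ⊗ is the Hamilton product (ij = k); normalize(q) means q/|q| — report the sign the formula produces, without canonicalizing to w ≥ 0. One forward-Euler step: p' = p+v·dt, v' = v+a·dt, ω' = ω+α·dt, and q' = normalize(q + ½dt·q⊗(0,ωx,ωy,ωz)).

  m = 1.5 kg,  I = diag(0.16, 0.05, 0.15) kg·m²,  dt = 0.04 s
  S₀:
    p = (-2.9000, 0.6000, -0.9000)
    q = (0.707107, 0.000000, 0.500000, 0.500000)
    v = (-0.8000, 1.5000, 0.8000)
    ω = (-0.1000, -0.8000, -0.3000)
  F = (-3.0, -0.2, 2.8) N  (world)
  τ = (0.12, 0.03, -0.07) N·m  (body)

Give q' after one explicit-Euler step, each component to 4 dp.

Hamilton product q⊗(0,ω) = (0.5500000, 0.1792893, -0.6156856, -0.1621321)
q + ½dt·q⊗(0,ω), renormalized = (0.7180, 0.0036, 0.4876, 0.4967)

q' = (0.7180, 0.0036, 0.4876, 0.4967)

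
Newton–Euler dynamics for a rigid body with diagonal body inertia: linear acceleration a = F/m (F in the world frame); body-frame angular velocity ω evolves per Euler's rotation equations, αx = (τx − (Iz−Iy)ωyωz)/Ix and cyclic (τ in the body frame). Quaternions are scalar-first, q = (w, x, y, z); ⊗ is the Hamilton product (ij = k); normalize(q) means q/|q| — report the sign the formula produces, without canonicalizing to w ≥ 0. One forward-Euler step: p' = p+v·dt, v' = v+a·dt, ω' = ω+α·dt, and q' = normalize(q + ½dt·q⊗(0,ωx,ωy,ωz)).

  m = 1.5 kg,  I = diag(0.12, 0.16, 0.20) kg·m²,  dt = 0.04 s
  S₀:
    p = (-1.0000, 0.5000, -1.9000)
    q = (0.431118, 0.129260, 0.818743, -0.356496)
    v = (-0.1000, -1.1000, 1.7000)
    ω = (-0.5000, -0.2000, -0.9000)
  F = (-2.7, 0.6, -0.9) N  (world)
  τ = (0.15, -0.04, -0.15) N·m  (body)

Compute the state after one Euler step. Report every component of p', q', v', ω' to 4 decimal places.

p + v·dt = (-1.0040, 0.4560, -1.8320)
v + (F/m)dt = (-0.1720, -1.0840, 1.6760)
(τ − ω×Iω)/I = (1.1900, -0.0250, -0.7700)
ω' = ω + α·dt = (-0.4524, -0.2010, -0.9308)
Hamilton product q⊗(0,ω) = (-0.0924678, -1.0237269, 0.2083584, -0.0044867)
updated quaternion q' = (0.4292, 0.1088, 0.8227, -0.3565)

p' = (-1.0040, 0.4560, -1.8320)
q' = (0.4292, 0.1088, 0.8227, -0.3565)
v' = (-0.1720, -1.0840, 1.6760)
ω' = (-0.4524, -0.2010, -0.9308)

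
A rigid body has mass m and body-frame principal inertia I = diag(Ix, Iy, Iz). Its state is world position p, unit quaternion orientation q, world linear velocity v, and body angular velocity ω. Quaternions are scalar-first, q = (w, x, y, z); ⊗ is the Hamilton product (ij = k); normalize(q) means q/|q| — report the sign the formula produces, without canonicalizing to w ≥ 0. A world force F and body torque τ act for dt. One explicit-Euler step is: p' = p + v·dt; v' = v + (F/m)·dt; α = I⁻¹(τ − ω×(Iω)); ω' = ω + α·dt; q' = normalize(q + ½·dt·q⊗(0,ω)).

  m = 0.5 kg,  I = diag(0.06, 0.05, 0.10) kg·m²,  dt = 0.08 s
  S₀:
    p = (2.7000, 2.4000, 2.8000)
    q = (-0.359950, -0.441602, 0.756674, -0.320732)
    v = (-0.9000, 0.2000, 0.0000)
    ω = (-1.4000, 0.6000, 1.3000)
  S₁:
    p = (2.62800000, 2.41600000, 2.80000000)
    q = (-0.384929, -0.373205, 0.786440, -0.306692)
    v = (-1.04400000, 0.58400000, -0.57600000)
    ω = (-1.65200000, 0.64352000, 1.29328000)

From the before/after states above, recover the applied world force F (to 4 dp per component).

F = (-0.9000, 2.4000, -3.6000)

velocity change Δv = (-0.14400000, 0.38400000, -0.57600000)
applied force F = (-0.9000, 2.4000, -3.6000)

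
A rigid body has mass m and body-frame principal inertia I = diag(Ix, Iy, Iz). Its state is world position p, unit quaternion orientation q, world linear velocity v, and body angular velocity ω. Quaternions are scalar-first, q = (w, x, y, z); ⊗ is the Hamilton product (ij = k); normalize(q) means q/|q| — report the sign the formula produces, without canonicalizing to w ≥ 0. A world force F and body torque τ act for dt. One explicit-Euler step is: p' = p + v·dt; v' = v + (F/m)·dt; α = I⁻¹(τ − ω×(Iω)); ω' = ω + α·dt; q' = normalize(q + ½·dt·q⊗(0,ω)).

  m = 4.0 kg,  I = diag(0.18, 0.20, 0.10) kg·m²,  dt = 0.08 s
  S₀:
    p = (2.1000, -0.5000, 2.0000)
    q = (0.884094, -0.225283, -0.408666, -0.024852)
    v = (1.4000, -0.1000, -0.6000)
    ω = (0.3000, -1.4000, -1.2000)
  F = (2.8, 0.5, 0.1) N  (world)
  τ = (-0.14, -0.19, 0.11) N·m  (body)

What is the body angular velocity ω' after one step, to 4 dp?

precession coupling ω×(Iω) = (-0.1680, -0.0288, -0.0084)
angular accel α = (0.1556, -0.8060, 1.1840)
ω + α·dt = (0.3124, -1.4645, -1.1053)

ω' = (0.3124, -1.4645, -1.1053)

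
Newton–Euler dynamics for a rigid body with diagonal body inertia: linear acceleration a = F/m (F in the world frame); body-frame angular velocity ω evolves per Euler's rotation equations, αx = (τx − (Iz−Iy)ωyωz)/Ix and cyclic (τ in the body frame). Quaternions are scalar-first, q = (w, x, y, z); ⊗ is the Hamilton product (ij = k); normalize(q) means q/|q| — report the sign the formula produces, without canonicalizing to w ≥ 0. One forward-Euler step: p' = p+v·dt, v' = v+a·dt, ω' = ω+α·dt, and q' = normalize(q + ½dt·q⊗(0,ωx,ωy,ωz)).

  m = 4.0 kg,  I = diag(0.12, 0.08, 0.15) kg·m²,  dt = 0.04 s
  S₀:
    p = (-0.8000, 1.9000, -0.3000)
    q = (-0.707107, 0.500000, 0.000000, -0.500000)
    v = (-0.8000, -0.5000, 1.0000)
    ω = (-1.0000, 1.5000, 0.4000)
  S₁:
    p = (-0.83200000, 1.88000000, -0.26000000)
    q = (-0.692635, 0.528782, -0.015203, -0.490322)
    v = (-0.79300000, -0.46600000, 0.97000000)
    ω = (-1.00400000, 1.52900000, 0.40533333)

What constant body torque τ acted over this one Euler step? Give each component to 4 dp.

τ = (0.0300, 0.0700, 0.0800)

rate change Δω = (-0.00400000, 0.02900000, 0.00533333)
gyro term ω₀×Iω₀ = (0.0420, 0.0120, 0.0600)
applied torque τ = (0.0300, 0.0700, 0.0800)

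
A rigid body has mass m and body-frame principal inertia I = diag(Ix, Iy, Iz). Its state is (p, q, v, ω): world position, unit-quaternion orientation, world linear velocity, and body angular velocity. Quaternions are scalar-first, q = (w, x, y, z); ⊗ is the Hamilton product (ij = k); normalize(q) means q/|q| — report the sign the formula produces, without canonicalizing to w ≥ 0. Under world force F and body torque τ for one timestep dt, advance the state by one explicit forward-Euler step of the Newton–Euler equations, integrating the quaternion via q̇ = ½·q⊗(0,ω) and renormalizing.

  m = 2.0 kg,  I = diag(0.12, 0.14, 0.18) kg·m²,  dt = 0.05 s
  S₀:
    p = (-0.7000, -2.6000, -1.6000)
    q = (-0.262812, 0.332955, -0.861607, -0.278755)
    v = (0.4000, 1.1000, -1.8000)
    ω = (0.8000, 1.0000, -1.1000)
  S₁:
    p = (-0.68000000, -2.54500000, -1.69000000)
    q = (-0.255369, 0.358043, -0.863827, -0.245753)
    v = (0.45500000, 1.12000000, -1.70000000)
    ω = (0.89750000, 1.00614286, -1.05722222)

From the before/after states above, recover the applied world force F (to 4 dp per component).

v₁ − v₀ = (0.05500000, 0.02000000, 0.10000000)
applied force F = (2.2000, 0.8000, 4.0000)

F = (2.2000, 0.8000, 4.0000)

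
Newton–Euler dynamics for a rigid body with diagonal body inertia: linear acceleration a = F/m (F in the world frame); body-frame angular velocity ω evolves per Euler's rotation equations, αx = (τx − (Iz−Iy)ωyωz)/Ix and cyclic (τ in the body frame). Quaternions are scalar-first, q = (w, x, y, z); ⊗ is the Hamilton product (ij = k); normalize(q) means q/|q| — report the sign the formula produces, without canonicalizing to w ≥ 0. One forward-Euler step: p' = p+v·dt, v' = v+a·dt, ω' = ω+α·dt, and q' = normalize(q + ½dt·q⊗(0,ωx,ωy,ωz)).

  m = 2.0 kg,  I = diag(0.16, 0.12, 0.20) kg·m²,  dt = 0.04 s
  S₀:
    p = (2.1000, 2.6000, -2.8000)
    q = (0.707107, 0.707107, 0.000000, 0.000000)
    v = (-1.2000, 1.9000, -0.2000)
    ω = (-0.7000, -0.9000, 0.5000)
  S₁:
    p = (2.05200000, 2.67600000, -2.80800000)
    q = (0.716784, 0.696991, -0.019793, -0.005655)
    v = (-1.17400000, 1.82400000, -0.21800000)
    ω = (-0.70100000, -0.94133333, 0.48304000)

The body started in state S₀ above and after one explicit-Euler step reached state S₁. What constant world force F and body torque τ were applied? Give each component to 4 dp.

F = (1.3000, -3.8000, -0.9000)
τ = (-0.0400, -0.1100, -0.1100)

velocity change Δv = (0.02600000, -0.07600000, -0.01800000)
m·(v₁−v₀)/dt = (1.3000, -3.8000, -0.9000)
ω₁ − ω₀ = (-0.00100000, -0.04133333, -0.01696000)
τ = I·(Δω/dt) + ω₀×(Iω₀) = (-0.0400, -0.1100, -0.1100)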